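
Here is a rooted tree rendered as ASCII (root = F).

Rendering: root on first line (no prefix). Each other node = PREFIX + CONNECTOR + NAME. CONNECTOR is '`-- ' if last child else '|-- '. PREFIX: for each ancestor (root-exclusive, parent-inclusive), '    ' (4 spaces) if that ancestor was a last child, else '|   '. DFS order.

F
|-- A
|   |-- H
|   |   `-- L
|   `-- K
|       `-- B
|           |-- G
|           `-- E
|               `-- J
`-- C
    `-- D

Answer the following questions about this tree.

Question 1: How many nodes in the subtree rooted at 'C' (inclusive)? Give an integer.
Subtree rooted at C contains: C, D
Count = 2

Answer: 2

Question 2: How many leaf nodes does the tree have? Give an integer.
Answer: 4

Derivation:
Leaves (nodes with no children): D, G, J, L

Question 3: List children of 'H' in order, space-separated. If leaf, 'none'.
Answer: L

Derivation:
Node H's children (from adjacency): L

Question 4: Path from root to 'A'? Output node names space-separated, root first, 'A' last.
Answer: F A

Derivation:
Walk down from root: F -> A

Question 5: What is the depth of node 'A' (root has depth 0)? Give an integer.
Answer: 1

Derivation:
Path from root to A: F -> A
Depth = number of edges = 1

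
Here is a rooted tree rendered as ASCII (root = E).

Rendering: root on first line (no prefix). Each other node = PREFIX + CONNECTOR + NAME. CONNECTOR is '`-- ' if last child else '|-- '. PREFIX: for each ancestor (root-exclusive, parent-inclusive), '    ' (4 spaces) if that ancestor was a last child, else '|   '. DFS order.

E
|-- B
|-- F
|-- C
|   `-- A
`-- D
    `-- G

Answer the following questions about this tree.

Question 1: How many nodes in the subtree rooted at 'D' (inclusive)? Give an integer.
Subtree rooted at D contains: D, G
Count = 2

Answer: 2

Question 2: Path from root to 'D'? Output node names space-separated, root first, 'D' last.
Answer: E D

Derivation:
Walk down from root: E -> D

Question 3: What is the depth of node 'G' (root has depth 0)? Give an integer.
Answer: 2

Derivation:
Path from root to G: E -> D -> G
Depth = number of edges = 2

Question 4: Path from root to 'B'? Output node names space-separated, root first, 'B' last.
Answer: E B

Derivation:
Walk down from root: E -> B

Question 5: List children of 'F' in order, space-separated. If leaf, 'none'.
Answer: none

Derivation:
Node F's children (from adjacency): (leaf)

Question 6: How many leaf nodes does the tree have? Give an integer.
Answer: 4

Derivation:
Leaves (nodes with no children): A, B, F, G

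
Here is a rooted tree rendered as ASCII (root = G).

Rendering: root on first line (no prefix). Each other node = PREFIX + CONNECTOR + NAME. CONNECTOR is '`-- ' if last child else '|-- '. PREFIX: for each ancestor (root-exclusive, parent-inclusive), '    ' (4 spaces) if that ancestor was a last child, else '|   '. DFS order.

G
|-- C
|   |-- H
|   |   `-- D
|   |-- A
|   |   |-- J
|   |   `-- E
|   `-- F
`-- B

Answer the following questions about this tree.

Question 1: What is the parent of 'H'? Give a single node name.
Answer: C

Derivation:
Scan adjacency: H appears as child of C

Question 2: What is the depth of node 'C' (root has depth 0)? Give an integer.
Answer: 1

Derivation:
Path from root to C: G -> C
Depth = number of edges = 1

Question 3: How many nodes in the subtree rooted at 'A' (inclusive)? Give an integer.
Answer: 3

Derivation:
Subtree rooted at A contains: A, E, J
Count = 3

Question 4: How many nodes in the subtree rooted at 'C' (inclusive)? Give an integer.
Answer: 7

Derivation:
Subtree rooted at C contains: A, C, D, E, F, H, J
Count = 7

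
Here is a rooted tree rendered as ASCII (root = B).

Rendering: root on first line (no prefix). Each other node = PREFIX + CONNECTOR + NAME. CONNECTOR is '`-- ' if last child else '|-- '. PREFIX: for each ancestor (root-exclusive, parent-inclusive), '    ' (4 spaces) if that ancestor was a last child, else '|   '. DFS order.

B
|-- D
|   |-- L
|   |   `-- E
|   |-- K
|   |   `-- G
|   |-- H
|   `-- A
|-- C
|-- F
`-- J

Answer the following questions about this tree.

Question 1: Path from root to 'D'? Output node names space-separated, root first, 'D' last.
Answer: B D

Derivation:
Walk down from root: B -> D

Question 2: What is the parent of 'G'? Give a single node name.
Answer: K

Derivation:
Scan adjacency: G appears as child of K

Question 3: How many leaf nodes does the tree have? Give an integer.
Leaves (nodes with no children): A, C, E, F, G, H, J

Answer: 7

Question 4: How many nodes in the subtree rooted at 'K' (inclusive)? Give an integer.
Answer: 2

Derivation:
Subtree rooted at K contains: G, K
Count = 2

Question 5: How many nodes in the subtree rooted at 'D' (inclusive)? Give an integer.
Subtree rooted at D contains: A, D, E, G, H, K, L
Count = 7

Answer: 7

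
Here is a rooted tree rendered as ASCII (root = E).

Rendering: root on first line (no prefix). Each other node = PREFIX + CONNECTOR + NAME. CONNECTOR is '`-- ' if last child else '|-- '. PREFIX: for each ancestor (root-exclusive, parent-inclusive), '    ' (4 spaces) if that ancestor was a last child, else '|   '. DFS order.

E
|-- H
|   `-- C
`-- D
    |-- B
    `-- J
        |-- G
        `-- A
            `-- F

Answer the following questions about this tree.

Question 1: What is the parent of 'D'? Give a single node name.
Scan adjacency: D appears as child of E

Answer: E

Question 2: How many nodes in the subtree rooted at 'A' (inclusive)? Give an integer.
Answer: 2

Derivation:
Subtree rooted at A contains: A, F
Count = 2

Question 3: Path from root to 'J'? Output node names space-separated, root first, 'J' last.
Walk down from root: E -> D -> J

Answer: E D J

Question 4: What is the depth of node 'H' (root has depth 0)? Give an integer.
Path from root to H: E -> H
Depth = number of edges = 1

Answer: 1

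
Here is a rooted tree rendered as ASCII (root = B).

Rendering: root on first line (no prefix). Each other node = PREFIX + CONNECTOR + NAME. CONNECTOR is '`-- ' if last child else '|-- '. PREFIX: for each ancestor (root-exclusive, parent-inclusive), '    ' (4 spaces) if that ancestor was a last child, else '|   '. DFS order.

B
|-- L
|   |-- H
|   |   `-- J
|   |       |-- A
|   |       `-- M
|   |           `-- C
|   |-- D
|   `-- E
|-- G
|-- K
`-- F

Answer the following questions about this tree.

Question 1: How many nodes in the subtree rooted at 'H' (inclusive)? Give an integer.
Answer: 5

Derivation:
Subtree rooted at H contains: A, C, H, J, M
Count = 5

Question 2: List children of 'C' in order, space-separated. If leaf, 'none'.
Answer: none

Derivation:
Node C's children (from adjacency): (leaf)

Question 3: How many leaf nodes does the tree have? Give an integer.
Leaves (nodes with no children): A, C, D, E, F, G, K

Answer: 7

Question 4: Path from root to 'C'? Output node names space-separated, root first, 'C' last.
Walk down from root: B -> L -> H -> J -> M -> C

Answer: B L H J M C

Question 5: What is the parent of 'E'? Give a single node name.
Answer: L

Derivation:
Scan adjacency: E appears as child of L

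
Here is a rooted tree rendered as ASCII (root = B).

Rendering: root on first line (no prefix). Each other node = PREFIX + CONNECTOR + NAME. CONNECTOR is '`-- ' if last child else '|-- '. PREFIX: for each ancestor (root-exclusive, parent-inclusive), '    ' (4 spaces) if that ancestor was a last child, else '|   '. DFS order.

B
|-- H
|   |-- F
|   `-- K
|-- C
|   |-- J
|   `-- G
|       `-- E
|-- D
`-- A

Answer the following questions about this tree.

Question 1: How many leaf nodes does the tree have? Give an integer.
Leaves (nodes with no children): A, D, E, F, J, K

Answer: 6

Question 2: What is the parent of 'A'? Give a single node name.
Scan adjacency: A appears as child of B

Answer: B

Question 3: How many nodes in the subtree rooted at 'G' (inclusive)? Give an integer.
Subtree rooted at G contains: E, G
Count = 2

Answer: 2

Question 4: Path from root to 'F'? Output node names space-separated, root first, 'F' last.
Answer: B H F

Derivation:
Walk down from root: B -> H -> F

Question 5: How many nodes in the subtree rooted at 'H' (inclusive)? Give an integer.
Answer: 3

Derivation:
Subtree rooted at H contains: F, H, K
Count = 3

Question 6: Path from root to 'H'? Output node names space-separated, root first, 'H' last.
Answer: B H

Derivation:
Walk down from root: B -> H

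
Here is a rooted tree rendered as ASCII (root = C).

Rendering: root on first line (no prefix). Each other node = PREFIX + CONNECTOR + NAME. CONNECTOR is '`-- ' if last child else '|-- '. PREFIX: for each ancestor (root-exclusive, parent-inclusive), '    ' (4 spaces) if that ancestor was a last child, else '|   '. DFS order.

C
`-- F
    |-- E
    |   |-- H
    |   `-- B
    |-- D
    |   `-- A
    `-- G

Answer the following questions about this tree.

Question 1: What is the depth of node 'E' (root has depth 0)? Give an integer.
Answer: 2

Derivation:
Path from root to E: C -> F -> E
Depth = number of edges = 2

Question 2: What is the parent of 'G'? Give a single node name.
Scan adjacency: G appears as child of F

Answer: F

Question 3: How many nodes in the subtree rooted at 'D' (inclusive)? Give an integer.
Answer: 2

Derivation:
Subtree rooted at D contains: A, D
Count = 2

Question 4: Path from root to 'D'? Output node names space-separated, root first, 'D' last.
Answer: C F D

Derivation:
Walk down from root: C -> F -> D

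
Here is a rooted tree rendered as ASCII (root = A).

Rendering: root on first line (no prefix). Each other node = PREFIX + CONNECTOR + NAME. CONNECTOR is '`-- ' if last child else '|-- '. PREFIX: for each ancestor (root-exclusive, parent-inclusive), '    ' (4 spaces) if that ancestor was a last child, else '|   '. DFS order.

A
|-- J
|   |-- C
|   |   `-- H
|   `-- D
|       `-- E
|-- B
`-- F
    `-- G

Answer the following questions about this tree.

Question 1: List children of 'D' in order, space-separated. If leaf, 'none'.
Node D's children (from adjacency): E

Answer: E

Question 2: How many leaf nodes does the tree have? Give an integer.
Answer: 4

Derivation:
Leaves (nodes with no children): B, E, G, H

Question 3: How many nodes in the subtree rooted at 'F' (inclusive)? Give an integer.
Answer: 2

Derivation:
Subtree rooted at F contains: F, G
Count = 2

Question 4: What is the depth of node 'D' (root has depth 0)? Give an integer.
Answer: 2

Derivation:
Path from root to D: A -> J -> D
Depth = number of edges = 2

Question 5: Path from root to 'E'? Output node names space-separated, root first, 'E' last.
Answer: A J D E

Derivation:
Walk down from root: A -> J -> D -> E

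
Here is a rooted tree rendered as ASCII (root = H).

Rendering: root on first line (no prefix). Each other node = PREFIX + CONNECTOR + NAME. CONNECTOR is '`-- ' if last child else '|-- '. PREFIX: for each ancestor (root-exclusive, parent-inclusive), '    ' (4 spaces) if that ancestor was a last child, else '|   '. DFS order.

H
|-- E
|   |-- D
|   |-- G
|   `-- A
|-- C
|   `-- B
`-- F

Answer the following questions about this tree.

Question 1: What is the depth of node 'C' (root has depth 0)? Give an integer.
Path from root to C: H -> C
Depth = number of edges = 1

Answer: 1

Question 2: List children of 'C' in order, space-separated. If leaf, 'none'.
Answer: B

Derivation:
Node C's children (from adjacency): B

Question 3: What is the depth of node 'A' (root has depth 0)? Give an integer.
Path from root to A: H -> E -> A
Depth = number of edges = 2

Answer: 2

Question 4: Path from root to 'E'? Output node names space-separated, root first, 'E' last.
Answer: H E

Derivation:
Walk down from root: H -> E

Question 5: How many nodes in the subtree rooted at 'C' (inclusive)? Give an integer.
Answer: 2

Derivation:
Subtree rooted at C contains: B, C
Count = 2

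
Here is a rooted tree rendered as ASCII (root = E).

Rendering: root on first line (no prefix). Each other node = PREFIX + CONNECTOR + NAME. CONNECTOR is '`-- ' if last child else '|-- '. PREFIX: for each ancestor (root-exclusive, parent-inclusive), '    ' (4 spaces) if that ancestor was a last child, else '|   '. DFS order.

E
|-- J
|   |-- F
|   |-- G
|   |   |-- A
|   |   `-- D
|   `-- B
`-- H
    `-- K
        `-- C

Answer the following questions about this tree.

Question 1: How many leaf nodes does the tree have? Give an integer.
Leaves (nodes with no children): A, B, C, D, F

Answer: 5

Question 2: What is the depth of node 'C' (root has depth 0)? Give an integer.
Path from root to C: E -> H -> K -> C
Depth = number of edges = 3

Answer: 3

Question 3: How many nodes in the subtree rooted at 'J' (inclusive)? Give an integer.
Subtree rooted at J contains: A, B, D, F, G, J
Count = 6

Answer: 6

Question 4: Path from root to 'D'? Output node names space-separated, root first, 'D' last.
Answer: E J G D

Derivation:
Walk down from root: E -> J -> G -> D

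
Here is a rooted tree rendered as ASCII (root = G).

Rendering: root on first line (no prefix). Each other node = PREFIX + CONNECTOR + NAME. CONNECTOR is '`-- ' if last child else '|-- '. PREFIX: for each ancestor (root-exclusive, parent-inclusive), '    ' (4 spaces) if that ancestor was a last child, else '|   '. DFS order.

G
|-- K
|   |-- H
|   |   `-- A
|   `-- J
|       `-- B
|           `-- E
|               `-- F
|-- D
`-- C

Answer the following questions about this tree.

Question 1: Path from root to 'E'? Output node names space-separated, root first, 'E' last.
Walk down from root: G -> K -> J -> B -> E

Answer: G K J B E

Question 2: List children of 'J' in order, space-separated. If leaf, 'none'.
Answer: B

Derivation:
Node J's children (from adjacency): B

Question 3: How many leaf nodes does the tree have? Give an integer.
Answer: 4

Derivation:
Leaves (nodes with no children): A, C, D, F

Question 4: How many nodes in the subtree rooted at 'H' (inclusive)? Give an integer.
Answer: 2

Derivation:
Subtree rooted at H contains: A, H
Count = 2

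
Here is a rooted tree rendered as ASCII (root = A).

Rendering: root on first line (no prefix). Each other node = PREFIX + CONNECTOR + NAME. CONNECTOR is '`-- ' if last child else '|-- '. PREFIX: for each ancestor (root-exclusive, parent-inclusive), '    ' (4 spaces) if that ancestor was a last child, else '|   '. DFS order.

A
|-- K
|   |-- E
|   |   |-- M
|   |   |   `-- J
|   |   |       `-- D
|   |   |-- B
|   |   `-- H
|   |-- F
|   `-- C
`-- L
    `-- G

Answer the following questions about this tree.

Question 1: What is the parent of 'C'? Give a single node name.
Scan adjacency: C appears as child of K

Answer: K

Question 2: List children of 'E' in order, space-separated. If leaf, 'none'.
Node E's children (from adjacency): M, B, H

Answer: M B H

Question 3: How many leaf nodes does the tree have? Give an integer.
Answer: 6

Derivation:
Leaves (nodes with no children): B, C, D, F, G, H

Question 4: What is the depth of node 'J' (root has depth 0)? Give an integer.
Answer: 4

Derivation:
Path from root to J: A -> K -> E -> M -> J
Depth = number of edges = 4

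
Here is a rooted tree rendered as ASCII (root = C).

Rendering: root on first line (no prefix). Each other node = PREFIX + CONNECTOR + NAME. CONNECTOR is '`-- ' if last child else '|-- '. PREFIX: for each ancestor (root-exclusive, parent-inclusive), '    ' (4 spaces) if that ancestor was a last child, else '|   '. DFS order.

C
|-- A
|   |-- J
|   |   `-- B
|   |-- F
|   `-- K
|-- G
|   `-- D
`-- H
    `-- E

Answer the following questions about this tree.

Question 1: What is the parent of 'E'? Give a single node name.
Scan adjacency: E appears as child of H

Answer: H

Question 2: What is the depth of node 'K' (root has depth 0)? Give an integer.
Path from root to K: C -> A -> K
Depth = number of edges = 2

Answer: 2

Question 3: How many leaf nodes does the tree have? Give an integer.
Answer: 5

Derivation:
Leaves (nodes with no children): B, D, E, F, K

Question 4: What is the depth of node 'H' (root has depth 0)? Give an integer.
Path from root to H: C -> H
Depth = number of edges = 1

Answer: 1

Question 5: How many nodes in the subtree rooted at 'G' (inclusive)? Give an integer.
Subtree rooted at G contains: D, G
Count = 2

Answer: 2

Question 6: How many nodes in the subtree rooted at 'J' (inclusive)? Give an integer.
Answer: 2

Derivation:
Subtree rooted at J contains: B, J
Count = 2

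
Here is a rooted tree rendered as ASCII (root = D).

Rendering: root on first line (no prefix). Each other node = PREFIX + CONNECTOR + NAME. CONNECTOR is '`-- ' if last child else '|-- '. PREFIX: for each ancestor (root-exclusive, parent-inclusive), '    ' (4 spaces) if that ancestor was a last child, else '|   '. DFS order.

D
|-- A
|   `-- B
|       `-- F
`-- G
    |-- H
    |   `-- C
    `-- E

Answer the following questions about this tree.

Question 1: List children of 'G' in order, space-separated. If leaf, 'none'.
Answer: H E

Derivation:
Node G's children (from adjacency): H, E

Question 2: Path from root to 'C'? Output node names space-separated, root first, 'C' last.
Walk down from root: D -> G -> H -> C

Answer: D G H C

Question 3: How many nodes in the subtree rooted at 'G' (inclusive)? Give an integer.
Subtree rooted at G contains: C, E, G, H
Count = 4

Answer: 4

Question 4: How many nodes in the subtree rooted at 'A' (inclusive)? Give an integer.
Answer: 3

Derivation:
Subtree rooted at A contains: A, B, F
Count = 3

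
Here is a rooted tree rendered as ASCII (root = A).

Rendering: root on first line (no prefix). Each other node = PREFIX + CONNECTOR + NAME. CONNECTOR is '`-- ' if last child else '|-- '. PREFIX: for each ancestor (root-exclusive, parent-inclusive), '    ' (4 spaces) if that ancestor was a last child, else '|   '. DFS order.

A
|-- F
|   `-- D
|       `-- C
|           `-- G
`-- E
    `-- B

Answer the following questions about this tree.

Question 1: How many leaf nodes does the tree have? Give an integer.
Answer: 2

Derivation:
Leaves (nodes with no children): B, G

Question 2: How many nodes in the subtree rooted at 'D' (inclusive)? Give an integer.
Subtree rooted at D contains: C, D, G
Count = 3

Answer: 3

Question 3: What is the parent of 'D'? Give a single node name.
Scan adjacency: D appears as child of F

Answer: F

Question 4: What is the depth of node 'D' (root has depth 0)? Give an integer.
Path from root to D: A -> F -> D
Depth = number of edges = 2

Answer: 2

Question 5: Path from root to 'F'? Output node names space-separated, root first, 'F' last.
Walk down from root: A -> F

Answer: A F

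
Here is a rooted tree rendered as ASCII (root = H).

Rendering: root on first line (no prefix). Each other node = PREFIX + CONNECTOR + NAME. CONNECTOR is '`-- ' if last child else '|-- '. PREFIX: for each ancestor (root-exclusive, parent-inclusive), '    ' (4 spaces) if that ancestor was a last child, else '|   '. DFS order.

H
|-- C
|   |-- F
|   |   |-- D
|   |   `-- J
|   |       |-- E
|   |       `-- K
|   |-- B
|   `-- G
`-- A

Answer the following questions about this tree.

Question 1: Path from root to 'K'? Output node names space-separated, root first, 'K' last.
Walk down from root: H -> C -> F -> J -> K

Answer: H C F J K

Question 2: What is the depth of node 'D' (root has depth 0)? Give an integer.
Answer: 3

Derivation:
Path from root to D: H -> C -> F -> D
Depth = number of edges = 3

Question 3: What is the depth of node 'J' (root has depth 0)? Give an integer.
Answer: 3

Derivation:
Path from root to J: H -> C -> F -> J
Depth = number of edges = 3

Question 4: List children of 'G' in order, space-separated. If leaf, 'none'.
Node G's children (from adjacency): (leaf)

Answer: none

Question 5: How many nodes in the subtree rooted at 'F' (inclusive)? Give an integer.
Subtree rooted at F contains: D, E, F, J, K
Count = 5

Answer: 5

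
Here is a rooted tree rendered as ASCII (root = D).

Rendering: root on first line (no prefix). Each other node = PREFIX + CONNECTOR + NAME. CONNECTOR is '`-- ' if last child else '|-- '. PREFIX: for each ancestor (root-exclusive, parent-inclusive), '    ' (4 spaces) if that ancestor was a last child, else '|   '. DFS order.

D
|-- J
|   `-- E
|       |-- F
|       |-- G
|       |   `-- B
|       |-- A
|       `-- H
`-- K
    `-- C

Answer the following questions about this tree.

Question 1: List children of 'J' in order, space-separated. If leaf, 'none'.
Answer: E

Derivation:
Node J's children (from adjacency): E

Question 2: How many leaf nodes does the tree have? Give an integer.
Answer: 5

Derivation:
Leaves (nodes with no children): A, B, C, F, H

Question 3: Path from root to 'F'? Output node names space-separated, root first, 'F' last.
Answer: D J E F

Derivation:
Walk down from root: D -> J -> E -> F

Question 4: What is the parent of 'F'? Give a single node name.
Answer: E

Derivation:
Scan adjacency: F appears as child of E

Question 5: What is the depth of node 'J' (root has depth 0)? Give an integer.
Path from root to J: D -> J
Depth = number of edges = 1

Answer: 1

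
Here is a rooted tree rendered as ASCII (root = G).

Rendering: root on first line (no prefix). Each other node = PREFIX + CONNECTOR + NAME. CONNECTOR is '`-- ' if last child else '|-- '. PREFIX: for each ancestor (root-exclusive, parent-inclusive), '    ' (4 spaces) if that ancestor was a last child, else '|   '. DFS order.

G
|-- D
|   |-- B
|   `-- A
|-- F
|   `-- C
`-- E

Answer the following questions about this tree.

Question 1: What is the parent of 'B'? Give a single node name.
Scan adjacency: B appears as child of D

Answer: D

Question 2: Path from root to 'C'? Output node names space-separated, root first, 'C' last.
Walk down from root: G -> F -> C

Answer: G F C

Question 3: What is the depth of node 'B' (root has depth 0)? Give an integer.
Path from root to B: G -> D -> B
Depth = number of edges = 2

Answer: 2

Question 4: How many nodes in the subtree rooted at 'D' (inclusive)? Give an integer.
Subtree rooted at D contains: A, B, D
Count = 3

Answer: 3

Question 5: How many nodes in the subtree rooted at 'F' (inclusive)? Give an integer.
Answer: 2

Derivation:
Subtree rooted at F contains: C, F
Count = 2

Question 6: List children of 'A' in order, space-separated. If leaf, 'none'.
Node A's children (from adjacency): (leaf)

Answer: none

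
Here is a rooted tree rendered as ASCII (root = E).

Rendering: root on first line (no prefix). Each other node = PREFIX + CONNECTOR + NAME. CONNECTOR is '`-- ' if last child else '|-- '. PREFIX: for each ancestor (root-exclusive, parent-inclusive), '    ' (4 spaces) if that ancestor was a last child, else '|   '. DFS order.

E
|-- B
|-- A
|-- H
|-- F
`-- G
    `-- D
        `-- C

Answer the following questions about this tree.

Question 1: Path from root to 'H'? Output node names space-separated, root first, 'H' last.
Walk down from root: E -> H

Answer: E H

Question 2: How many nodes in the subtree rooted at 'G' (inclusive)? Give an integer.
Answer: 3

Derivation:
Subtree rooted at G contains: C, D, G
Count = 3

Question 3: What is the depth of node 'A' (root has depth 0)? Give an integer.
Answer: 1

Derivation:
Path from root to A: E -> A
Depth = number of edges = 1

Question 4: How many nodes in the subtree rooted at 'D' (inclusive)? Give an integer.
Answer: 2

Derivation:
Subtree rooted at D contains: C, D
Count = 2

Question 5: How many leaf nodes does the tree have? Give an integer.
Answer: 5

Derivation:
Leaves (nodes with no children): A, B, C, F, H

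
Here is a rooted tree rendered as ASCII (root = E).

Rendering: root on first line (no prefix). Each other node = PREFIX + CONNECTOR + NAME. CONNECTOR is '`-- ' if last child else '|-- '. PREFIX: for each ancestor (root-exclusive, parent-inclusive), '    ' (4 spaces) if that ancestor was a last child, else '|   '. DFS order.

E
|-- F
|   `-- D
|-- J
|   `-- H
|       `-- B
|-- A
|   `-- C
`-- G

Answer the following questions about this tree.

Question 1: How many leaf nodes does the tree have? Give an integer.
Leaves (nodes with no children): B, C, D, G

Answer: 4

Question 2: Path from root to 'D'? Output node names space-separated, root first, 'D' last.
Walk down from root: E -> F -> D

Answer: E F D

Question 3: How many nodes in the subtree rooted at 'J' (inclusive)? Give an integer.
Answer: 3

Derivation:
Subtree rooted at J contains: B, H, J
Count = 3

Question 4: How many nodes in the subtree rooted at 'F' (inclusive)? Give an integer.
Subtree rooted at F contains: D, F
Count = 2

Answer: 2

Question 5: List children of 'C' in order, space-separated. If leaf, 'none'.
Answer: none

Derivation:
Node C's children (from adjacency): (leaf)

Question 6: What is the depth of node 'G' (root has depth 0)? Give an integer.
Answer: 1

Derivation:
Path from root to G: E -> G
Depth = number of edges = 1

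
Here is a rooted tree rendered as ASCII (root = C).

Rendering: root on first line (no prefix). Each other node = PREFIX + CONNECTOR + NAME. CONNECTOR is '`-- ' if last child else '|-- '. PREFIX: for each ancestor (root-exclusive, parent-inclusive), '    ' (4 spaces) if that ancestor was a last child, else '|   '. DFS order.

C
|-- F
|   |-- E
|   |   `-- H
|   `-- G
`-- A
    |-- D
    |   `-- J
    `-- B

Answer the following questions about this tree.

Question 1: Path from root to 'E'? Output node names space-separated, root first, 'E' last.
Answer: C F E

Derivation:
Walk down from root: C -> F -> E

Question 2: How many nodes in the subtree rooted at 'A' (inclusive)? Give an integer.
Subtree rooted at A contains: A, B, D, J
Count = 4

Answer: 4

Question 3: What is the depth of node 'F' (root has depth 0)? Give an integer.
Answer: 1

Derivation:
Path from root to F: C -> F
Depth = number of edges = 1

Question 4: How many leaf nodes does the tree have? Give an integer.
Leaves (nodes with no children): B, G, H, J

Answer: 4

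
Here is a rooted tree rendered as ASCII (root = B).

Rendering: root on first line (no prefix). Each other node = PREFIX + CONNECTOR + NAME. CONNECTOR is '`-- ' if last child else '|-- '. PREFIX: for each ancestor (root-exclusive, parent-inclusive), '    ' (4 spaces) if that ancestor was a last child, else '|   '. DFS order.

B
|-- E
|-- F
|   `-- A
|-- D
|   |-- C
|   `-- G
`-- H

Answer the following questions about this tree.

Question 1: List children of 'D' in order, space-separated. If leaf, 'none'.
Answer: C G

Derivation:
Node D's children (from adjacency): C, G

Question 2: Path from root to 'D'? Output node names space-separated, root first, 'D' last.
Walk down from root: B -> D

Answer: B D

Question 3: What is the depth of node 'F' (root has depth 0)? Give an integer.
Path from root to F: B -> F
Depth = number of edges = 1

Answer: 1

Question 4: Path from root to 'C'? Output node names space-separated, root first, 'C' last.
Walk down from root: B -> D -> C

Answer: B D C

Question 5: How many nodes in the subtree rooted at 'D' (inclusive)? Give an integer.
Answer: 3

Derivation:
Subtree rooted at D contains: C, D, G
Count = 3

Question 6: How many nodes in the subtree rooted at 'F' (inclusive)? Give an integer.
Answer: 2

Derivation:
Subtree rooted at F contains: A, F
Count = 2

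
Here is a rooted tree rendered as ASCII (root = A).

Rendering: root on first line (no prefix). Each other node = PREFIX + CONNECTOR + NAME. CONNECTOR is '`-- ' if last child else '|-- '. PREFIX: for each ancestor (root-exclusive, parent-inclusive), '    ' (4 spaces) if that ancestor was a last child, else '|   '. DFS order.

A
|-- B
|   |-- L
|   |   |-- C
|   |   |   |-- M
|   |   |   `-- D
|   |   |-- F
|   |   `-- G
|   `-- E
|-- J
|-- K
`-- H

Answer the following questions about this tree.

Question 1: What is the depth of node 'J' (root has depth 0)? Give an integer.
Answer: 1

Derivation:
Path from root to J: A -> J
Depth = number of edges = 1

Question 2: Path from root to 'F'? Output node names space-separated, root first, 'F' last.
Walk down from root: A -> B -> L -> F

Answer: A B L F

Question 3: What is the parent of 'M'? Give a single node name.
Answer: C

Derivation:
Scan adjacency: M appears as child of C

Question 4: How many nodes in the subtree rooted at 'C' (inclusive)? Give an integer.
Subtree rooted at C contains: C, D, M
Count = 3

Answer: 3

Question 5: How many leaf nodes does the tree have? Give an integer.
Answer: 8

Derivation:
Leaves (nodes with no children): D, E, F, G, H, J, K, M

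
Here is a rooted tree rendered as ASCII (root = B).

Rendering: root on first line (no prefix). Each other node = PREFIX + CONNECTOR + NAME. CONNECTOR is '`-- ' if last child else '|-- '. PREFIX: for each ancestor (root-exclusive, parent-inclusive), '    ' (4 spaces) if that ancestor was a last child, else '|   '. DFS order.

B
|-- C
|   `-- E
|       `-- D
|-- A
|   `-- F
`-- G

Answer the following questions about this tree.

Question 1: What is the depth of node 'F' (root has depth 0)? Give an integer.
Answer: 2

Derivation:
Path from root to F: B -> A -> F
Depth = number of edges = 2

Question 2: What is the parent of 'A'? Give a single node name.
Scan adjacency: A appears as child of B

Answer: B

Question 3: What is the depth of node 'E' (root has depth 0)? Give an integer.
Answer: 2

Derivation:
Path from root to E: B -> C -> E
Depth = number of edges = 2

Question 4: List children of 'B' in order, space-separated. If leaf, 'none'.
Answer: C A G

Derivation:
Node B's children (from adjacency): C, A, G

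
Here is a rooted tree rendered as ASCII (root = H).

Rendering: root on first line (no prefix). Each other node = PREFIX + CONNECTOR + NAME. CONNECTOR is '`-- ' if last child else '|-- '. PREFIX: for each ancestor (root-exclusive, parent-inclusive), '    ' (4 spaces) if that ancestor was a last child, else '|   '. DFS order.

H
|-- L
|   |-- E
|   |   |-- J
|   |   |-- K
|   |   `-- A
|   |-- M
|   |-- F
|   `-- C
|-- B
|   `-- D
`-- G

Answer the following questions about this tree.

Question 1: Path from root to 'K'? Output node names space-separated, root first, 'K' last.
Answer: H L E K

Derivation:
Walk down from root: H -> L -> E -> K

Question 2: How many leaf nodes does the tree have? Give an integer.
Leaves (nodes with no children): A, C, D, F, G, J, K, M

Answer: 8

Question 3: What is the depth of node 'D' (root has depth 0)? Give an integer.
Answer: 2

Derivation:
Path from root to D: H -> B -> D
Depth = number of edges = 2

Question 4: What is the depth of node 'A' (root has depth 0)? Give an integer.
Path from root to A: H -> L -> E -> A
Depth = number of edges = 3

Answer: 3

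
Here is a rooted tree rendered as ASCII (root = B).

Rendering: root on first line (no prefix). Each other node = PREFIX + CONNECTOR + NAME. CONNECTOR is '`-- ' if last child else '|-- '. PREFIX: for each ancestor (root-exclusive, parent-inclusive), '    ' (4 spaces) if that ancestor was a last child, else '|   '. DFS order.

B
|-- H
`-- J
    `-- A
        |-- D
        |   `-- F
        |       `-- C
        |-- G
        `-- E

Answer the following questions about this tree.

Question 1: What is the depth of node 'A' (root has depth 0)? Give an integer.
Answer: 2

Derivation:
Path from root to A: B -> J -> A
Depth = number of edges = 2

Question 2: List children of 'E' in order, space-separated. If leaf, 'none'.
Node E's children (from adjacency): (leaf)

Answer: none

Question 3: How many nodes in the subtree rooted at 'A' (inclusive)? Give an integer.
Subtree rooted at A contains: A, C, D, E, F, G
Count = 6

Answer: 6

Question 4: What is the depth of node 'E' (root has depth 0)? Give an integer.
Answer: 3

Derivation:
Path from root to E: B -> J -> A -> E
Depth = number of edges = 3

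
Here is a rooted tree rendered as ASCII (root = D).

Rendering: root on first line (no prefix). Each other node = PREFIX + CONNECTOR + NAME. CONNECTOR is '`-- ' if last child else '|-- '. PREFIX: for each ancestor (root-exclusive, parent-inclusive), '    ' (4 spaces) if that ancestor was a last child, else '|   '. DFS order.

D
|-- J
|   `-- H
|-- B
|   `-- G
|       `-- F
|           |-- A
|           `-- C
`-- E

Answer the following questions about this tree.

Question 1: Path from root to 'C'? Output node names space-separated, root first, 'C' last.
Answer: D B G F C

Derivation:
Walk down from root: D -> B -> G -> F -> C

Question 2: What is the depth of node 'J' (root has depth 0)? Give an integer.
Path from root to J: D -> J
Depth = number of edges = 1

Answer: 1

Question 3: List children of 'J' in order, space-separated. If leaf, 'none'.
Answer: H

Derivation:
Node J's children (from adjacency): H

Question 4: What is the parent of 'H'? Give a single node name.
Answer: J

Derivation:
Scan adjacency: H appears as child of J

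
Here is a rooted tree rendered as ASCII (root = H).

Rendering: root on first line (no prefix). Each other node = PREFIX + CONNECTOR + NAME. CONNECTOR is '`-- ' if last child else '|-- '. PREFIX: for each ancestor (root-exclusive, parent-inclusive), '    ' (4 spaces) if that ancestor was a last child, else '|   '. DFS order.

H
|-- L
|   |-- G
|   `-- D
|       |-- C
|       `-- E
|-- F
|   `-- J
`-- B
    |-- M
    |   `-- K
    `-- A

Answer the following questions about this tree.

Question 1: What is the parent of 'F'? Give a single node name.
Scan adjacency: F appears as child of H

Answer: H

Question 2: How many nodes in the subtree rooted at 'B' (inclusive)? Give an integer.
Subtree rooted at B contains: A, B, K, M
Count = 4

Answer: 4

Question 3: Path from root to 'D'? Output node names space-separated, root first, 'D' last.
Answer: H L D

Derivation:
Walk down from root: H -> L -> D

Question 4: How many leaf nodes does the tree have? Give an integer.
Answer: 6

Derivation:
Leaves (nodes with no children): A, C, E, G, J, K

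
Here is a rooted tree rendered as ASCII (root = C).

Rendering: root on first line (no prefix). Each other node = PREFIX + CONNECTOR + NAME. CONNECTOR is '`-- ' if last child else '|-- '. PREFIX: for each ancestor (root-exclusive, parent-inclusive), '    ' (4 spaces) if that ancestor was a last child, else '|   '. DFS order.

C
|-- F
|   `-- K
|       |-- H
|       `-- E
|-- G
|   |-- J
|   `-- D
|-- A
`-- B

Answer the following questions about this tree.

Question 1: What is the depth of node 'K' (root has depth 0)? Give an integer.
Answer: 2

Derivation:
Path from root to K: C -> F -> K
Depth = number of edges = 2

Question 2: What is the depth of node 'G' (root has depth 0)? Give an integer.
Path from root to G: C -> G
Depth = number of edges = 1

Answer: 1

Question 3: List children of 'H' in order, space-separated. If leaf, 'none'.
Node H's children (from adjacency): (leaf)

Answer: none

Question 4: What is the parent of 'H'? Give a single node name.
Scan adjacency: H appears as child of K

Answer: K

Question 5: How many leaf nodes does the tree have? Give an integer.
Answer: 6

Derivation:
Leaves (nodes with no children): A, B, D, E, H, J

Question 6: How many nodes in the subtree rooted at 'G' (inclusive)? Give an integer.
Subtree rooted at G contains: D, G, J
Count = 3

Answer: 3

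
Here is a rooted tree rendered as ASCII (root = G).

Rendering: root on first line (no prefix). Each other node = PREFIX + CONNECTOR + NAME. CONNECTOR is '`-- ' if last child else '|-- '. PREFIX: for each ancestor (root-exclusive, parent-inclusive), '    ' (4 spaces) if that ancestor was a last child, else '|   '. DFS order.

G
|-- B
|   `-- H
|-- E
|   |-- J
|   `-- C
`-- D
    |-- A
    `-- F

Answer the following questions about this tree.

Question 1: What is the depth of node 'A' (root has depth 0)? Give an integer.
Path from root to A: G -> D -> A
Depth = number of edges = 2

Answer: 2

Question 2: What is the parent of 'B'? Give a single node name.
Answer: G

Derivation:
Scan adjacency: B appears as child of G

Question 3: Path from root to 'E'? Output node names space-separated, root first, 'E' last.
Answer: G E

Derivation:
Walk down from root: G -> E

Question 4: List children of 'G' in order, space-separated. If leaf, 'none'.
Node G's children (from adjacency): B, E, D

Answer: B E D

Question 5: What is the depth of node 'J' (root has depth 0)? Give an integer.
Path from root to J: G -> E -> J
Depth = number of edges = 2

Answer: 2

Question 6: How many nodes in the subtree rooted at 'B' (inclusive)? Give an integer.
Subtree rooted at B contains: B, H
Count = 2

Answer: 2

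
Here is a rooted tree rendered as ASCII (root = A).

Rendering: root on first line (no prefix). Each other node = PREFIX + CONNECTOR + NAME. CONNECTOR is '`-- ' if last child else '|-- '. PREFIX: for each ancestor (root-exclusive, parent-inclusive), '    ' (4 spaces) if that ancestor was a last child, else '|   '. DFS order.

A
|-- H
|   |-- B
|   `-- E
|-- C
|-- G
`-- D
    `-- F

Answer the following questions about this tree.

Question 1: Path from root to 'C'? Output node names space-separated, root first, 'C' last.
Answer: A C

Derivation:
Walk down from root: A -> C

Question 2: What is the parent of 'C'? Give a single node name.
Answer: A

Derivation:
Scan adjacency: C appears as child of A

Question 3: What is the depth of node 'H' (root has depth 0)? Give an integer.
Path from root to H: A -> H
Depth = number of edges = 1

Answer: 1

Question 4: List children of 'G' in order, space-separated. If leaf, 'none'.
Node G's children (from adjacency): (leaf)

Answer: none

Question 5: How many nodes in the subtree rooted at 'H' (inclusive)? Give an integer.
Answer: 3

Derivation:
Subtree rooted at H contains: B, E, H
Count = 3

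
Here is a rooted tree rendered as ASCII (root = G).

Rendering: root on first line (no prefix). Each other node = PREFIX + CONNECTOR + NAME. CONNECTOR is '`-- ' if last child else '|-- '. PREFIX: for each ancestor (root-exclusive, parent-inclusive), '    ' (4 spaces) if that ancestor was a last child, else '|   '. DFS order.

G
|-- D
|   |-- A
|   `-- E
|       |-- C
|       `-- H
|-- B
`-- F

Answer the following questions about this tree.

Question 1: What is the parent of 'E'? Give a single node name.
Scan adjacency: E appears as child of D

Answer: D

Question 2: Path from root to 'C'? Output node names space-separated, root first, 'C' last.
Answer: G D E C

Derivation:
Walk down from root: G -> D -> E -> C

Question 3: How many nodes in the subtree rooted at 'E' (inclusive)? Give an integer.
Answer: 3

Derivation:
Subtree rooted at E contains: C, E, H
Count = 3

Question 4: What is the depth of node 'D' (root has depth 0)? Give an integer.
Path from root to D: G -> D
Depth = number of edges = 1

Answer: 1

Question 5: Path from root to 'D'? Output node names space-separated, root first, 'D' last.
Answer: G D

Derivation:
Walk down from root: G -> D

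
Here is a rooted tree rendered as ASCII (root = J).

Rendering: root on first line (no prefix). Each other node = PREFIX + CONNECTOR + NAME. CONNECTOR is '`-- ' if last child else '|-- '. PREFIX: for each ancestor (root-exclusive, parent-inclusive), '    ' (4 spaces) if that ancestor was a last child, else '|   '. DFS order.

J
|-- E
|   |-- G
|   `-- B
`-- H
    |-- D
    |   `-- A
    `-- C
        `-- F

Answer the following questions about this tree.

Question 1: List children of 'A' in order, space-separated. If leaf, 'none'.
Node A's children (from adjacency): (leaf)

Answer: none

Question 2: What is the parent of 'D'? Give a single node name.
Answer: H

Derivation:
Scan adjacency: D appears as child of H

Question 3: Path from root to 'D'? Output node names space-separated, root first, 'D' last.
Walk down from root: J -> H -> D

Answer: J H D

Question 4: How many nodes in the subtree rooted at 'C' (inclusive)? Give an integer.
Subtree rooted at C contains: C, F
Count = 2

Answer: 2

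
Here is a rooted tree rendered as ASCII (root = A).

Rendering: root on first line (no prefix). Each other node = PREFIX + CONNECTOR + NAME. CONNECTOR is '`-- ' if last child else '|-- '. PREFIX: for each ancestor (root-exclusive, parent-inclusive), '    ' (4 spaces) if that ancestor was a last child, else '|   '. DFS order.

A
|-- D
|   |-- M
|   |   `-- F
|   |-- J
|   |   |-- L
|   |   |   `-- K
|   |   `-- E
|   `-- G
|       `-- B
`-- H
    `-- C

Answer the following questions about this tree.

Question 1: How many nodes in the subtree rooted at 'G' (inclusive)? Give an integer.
Answer: 2

Derivation:
Subtree rooted at G contains: B, G
Count = 2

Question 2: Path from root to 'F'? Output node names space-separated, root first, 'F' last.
Answer: A D M F

Derivation:
Walk down from root: A -> D -> M -> F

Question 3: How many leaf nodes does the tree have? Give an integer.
Leaves (nodes with no children): B, C, E, F, K

Answer: 5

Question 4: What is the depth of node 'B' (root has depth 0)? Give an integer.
Answer: 3

Derivation:
Path from root to B: A -> D -> G -> B
Depth = number of edges = 3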